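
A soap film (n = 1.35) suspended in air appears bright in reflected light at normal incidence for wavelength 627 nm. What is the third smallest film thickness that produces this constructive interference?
2nt = (m − ½)λ with m = 3 → t = (m − ½)λ/(2n) = 580.6 nm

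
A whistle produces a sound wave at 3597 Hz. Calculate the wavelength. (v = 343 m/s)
λ = v/f = 0.09536 m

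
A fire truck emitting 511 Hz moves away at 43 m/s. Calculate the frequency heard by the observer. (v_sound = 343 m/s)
f_obs = f·v/(v + v_s) = 454.1 Hz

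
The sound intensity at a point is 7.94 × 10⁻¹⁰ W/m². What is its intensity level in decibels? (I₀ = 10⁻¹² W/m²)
β = 10·log₁₀(I/I₀) = 29 dB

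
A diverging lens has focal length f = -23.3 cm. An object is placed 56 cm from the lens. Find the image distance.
1/di = 1/f − 1/do → di = -16.45 cm (virtual image)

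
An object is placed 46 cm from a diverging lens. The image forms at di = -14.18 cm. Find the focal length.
1/f = 1/do + 1/di → f = -20.5 cm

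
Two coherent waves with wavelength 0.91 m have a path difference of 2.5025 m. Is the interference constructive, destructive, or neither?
neither (partial) — path difference = 2.75λ, neither a whole number of wavelengths nor an odd multiple of λ/2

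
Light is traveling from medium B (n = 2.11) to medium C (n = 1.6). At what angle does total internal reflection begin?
θc = arcsin(n₂/n₁) = 49.31°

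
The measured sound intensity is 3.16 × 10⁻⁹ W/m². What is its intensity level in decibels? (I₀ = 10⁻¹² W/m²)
β = 10·log₁₀(I/I₀) = 35 dB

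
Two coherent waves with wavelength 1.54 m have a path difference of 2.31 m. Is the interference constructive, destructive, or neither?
destructive — path difference = 1.5λ, an odd multiple of λ/2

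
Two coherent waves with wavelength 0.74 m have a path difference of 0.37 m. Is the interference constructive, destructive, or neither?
destructive — path difference = 0.5λ, an odd multiple of λ/2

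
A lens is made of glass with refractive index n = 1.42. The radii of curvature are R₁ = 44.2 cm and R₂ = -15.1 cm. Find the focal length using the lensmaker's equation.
1/f = (n − 1)(1/R₁ − 1/R₂) → f = 26.8 cm (converging lens)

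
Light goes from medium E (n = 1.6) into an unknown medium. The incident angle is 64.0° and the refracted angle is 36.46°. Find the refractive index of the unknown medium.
n₂ = n₁·sin θ₁ / sin θ₂ = 2.42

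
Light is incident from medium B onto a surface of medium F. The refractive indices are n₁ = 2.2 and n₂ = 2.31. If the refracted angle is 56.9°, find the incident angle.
sin θ₁ = (n₂/n₁)·sin θ₂ → θ₁ = 61.59°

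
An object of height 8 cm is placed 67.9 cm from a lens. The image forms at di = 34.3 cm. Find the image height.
hi = (-di/do) × ho = -4.041 cm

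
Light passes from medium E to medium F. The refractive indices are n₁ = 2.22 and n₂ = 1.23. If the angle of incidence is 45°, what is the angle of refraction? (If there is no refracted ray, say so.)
sin θ₂ = (n₁/n₂)·sin θ₁ = 1.276 > 1, so there is no refracted ray — the light undergoes total internal reflection.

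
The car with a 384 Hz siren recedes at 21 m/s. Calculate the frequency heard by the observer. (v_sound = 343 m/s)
f_obs = f·v/(v + v_s) = 361.8 Hz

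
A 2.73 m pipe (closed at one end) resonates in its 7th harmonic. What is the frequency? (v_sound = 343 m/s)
fₙ = nv/(4L) = 219.9 Hz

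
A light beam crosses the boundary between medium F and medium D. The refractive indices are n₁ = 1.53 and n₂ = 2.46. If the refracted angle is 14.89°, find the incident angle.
sin θ₁ = (n₂/n₁)·sin θ₂ → θ₁ = 24.4°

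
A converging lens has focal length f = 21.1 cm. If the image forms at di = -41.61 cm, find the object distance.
1/do = 1/f − 1/di → do = 14 cm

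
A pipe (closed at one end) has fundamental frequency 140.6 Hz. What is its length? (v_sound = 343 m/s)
L = v/(4f₁) = 0.6099 m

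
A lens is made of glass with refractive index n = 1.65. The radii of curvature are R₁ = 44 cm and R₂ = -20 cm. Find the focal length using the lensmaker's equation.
1/f = (n − 1)(1/R₁ − 1/R₂) → f = 21.15 cm (converging lens)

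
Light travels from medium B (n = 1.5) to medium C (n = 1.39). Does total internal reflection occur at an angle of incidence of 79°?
θc = arcsin(n₂/n₁) = 67.92°; 79° > θc, so yes — total internal reflection.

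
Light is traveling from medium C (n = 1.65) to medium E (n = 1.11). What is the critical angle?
θc = arcsin(n₂/n₁) = 42.28°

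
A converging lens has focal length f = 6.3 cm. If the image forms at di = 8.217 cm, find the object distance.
1/do = 1/f − 1/di → do = 27 cm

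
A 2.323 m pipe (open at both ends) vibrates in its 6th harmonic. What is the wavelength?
λₙ = 2L/n = 0.7743 m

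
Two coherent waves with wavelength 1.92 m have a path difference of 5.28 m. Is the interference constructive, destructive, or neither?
neither (partial) — path difference = 2.75λ, neither a whole number of wavelengths nor an odd multiple of λ/2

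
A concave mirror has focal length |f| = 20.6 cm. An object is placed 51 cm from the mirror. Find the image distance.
f = +20.6 cm (concave); 1/di = 1/f − 1/do → di = 34.56 cm (real image, in front of mirror)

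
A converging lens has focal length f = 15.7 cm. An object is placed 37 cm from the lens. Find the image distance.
1/di = 1/f − 1/do → di = 27.27 cm (real image)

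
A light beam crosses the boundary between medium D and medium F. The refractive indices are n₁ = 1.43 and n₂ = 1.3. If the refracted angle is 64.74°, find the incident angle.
sin θ₁ = (n₂/n₁)·sin θ₂ → θ₁ = 55.3°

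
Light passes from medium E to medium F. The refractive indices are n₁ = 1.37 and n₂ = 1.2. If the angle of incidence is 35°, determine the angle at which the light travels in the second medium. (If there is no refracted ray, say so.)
sin θ₂ = (n₁/n₂)·sin θ₁ = 0.6548 → θ₂ = 40.91°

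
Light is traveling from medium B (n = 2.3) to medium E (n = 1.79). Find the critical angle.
θc = arcsin(n₂/n₁) = 51.1°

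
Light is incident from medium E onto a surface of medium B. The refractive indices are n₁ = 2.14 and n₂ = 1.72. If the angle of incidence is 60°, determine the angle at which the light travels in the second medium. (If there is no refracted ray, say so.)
sin θ₂ = (n₁/n₂)·sin θ₁ = 1.077 > 1, so there is no refracted ray — the light undergoes total internal reflection.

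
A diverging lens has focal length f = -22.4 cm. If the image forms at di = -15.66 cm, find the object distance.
1/do = 1/f − 1/di → do = 52.05 cm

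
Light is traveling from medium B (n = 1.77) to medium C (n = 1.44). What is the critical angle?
θc = arcsin(n₂/n₁) = 54.45°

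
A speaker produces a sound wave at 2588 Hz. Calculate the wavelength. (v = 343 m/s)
λ = v/f = 0.1325 m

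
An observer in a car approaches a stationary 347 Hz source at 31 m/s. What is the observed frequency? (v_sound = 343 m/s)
f_obs = f·(v + v_o)/v = 378.4 Hz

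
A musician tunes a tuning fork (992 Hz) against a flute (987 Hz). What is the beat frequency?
5 Hz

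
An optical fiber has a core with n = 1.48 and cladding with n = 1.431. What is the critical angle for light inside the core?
θc = arcsin(n_cladding/n_core) = 75.22°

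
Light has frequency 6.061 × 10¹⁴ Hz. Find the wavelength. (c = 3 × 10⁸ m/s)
λ = c/f = 495 nm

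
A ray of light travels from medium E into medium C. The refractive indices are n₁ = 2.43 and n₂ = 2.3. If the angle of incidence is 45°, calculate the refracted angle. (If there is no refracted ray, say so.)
sin θ₂ = (n₁/n₂)·sin θ₁ = 0.7471 → θ₂ = 48.34°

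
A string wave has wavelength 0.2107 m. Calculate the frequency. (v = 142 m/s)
f = v/λ = 673.9 Hz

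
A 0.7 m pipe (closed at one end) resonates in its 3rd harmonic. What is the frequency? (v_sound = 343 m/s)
fₙ = nv/(4L) = 367.5 Hz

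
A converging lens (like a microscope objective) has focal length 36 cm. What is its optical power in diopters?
P = 1/f = 2.778 D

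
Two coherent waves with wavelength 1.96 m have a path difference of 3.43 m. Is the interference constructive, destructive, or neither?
neither (partial) — path difference = 1.75λ, neither a whole number of wavelengths nor an odd multiple of λ/2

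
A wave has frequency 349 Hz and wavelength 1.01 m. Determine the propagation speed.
v = fλ = 352.5 m/s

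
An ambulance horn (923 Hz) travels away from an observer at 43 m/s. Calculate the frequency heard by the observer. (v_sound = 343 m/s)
f_obs = f·v/(v + v_s) = 820.2 Hz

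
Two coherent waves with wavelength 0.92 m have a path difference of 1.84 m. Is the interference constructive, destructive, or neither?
constructive — path difference = 2λ, a whole number of wavelengths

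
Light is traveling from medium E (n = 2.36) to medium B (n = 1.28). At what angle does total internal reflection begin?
θc = arcsin(n₂/n₁) = 32.85°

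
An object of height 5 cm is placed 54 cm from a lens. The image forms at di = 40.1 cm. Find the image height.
hi = (-di/do) × ho = -3.713 cm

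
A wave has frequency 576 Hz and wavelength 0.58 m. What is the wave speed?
v = fλ = 334.1 m/s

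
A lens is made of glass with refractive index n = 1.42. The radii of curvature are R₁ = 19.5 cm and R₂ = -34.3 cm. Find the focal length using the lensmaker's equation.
1/f = (n − 1)(1/R₁ − 1/R₂) → f = 29.6 cm (converging lens)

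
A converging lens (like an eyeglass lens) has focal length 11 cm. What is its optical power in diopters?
P = 1/f = 9.091 D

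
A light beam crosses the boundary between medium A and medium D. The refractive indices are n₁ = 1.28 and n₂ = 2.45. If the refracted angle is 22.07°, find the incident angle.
sin θ₁ = (n₂/n₁)·sin θ₂ → θ₁ = 45.99°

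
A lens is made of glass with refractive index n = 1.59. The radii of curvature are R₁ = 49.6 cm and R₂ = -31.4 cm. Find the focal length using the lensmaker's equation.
1/f = (n − 1)(1/R₁ − 1/R₂) → f = 32.59 cm (converging lens)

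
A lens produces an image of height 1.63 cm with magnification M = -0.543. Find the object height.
ho = |hi|/|M| = 3.002 cm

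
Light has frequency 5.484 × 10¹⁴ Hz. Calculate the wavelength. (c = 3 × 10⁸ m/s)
λ = c/f = 547 nm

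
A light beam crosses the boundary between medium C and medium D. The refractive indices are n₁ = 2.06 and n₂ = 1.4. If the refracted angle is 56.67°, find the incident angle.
sin θ₁ = (n₂/n₁)·sin θ₂ → θ₁ = 34.6°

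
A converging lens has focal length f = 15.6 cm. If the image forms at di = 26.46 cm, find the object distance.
1/do = 1/f − 1/di → do = 38.01 cm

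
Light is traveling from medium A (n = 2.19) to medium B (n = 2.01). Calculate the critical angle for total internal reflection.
θc = arcsin(n₂/n₁) = 66.61°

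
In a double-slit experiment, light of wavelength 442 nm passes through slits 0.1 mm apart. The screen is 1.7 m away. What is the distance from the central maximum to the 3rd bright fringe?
y = mλL/d = 22.54 mm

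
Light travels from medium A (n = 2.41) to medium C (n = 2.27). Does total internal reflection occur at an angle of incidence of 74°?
θc = arcsin(n₂/n₁) = 70.37°; 74° > θc, so yes — total internal reflection.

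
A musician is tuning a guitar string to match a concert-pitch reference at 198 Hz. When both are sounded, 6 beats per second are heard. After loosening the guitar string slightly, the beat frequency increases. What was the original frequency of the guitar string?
192 Hz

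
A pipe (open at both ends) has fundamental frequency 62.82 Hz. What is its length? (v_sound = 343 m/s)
L = v/(2f₁) = 2.73 m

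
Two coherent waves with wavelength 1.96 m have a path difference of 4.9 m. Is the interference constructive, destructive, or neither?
destructive — path difference = 2.5λ, an odd multiple of λ/2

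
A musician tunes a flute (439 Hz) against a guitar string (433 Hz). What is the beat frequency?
6 Hz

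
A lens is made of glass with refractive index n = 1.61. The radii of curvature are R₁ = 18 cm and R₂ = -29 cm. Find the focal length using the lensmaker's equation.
1/f = (n − 1)(1/R₁ − 1/R₂) → f = 18.21 cm (converging lens)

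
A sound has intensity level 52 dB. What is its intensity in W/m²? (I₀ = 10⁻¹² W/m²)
I = I₀·10^(β/10) = 1.58 × 10⁻⁷ W/m²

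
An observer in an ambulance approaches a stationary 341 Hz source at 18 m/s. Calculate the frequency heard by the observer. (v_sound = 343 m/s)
f_obs = f·(v + v_o)/v = 358.9 Hz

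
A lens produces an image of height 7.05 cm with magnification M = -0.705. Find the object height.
ho = |hi|/|M| = 10 cm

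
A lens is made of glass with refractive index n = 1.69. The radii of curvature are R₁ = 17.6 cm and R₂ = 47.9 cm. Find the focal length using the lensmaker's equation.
1/f = (n − 1)(1/R₁ − 1/R₂) → f = 40.32 cm (converging lens)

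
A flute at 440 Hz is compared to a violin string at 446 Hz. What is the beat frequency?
6 Hz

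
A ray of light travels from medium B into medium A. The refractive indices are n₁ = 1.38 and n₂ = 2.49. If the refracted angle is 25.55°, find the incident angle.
sin θ₁ = (n₂/n₁)·sin θ₂ → θ₁ = 51.1°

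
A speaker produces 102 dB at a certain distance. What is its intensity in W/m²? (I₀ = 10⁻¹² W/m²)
I = I₀·10^(β/10) = 1.58 × 10⁻² W/m²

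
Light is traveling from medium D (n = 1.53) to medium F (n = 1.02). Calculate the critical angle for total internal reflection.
θc = arcsin(n₂/n₁) = 41.81°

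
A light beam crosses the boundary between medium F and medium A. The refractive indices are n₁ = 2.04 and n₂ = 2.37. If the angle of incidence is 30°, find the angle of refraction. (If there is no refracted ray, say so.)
sin θ₂ = (n₁/n₂)·sin θ₁ = 0.4304 → θ₂ = 25.49°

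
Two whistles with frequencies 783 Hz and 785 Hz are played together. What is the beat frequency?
2 Hz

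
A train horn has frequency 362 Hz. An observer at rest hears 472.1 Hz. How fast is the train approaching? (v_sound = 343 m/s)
v_s = v·(1 − f/f_obs) = 79.99 m/s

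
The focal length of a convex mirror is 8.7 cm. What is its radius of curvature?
R = 2|f| = 17.4 cm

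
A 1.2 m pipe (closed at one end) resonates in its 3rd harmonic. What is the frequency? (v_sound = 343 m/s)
fₙ = nv/(4L) = 214.4 Hz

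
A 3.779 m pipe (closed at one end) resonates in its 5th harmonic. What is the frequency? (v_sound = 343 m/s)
fₙ = nv/(4L) = 113.5 Hz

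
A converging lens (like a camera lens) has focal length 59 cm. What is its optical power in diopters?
P = 1/f = 1.695 D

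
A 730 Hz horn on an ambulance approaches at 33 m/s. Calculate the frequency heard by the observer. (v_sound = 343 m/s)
f_obs = f·v/(v − v_s) = 807.7 Hz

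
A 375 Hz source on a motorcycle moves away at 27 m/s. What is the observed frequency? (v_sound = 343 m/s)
f_obs = f·v/(v + v_s) = 347.6 Hz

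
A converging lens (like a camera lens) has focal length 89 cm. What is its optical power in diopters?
P = 1/f = 1.124 D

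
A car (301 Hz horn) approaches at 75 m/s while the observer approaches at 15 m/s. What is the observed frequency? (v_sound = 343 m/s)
f_obs = f·(v + v_o)/(v − v_s) = 402.1 Hz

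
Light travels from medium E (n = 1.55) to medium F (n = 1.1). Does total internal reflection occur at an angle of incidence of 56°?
θc = arcsin(n₂/n₁) = 45.21°; 56° > θc, so yes — total internal reflection.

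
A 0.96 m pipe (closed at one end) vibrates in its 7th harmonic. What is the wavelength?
λₙ = 4L/n = 0.5486 m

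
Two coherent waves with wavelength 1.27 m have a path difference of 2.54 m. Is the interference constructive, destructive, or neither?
constructive — path difference = 2λ, a whole number of wavelengths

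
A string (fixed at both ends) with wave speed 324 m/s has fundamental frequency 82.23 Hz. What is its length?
L = v/(2f₁) = 1.97 m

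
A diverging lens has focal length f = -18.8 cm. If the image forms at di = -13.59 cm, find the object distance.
1/do = 1/f − 1/di → do = 49.04 cm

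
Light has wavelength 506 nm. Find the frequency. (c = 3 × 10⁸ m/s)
f = c/λ = 5.929 × 10¹⁴ Hz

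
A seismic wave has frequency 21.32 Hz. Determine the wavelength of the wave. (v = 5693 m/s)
λ = v/f = 267 m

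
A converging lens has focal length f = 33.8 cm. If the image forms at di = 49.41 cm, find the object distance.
1/do = 1/f − 1/di → do = 107 cm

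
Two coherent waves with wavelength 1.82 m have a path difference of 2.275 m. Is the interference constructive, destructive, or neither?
neither (partial) — path difference = 1.25λ, neither a whole number of wavelengths nor an odd multiple of λ/2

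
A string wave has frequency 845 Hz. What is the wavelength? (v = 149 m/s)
λ = v/f = 0.1763 m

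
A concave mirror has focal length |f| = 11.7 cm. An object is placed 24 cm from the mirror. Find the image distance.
f = +11.7 cm (concave); 1/di = 1/f − 1/do → di = 22.83 cm (real image, in front of mirror)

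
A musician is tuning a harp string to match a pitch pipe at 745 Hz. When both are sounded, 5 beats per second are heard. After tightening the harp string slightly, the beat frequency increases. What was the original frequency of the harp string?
750 Hz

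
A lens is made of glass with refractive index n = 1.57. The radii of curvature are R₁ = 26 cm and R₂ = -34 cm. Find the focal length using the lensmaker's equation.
1/f = (n − 1)(1/R₁ − 1/R₂) → f = 25.85 cm (converging lens)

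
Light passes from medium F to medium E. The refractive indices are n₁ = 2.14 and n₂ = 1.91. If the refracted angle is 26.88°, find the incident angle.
sin θ₁ = (n₂/n₁)·sin θ₂ → θ₁ = 23.8°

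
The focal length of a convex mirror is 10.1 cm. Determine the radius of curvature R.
R = 2|f| = 20.2 cm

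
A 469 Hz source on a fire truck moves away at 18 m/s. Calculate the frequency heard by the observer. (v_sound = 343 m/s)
f_obs = f·v/(v + v_s) = 445.6 Hz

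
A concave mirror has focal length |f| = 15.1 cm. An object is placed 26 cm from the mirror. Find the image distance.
f = +15.1 cm (concave); 1/di = 1/f − 1/do → di = 36.02 cm (real image, in front of mirror)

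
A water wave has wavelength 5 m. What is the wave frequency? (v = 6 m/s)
f = v/λ = 1.2 Hz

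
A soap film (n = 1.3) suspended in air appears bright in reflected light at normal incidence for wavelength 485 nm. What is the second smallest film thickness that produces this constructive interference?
2nt = (m − ½)λ with m = 2 → t = (m − ½)λ/(2n) = 279.8 nm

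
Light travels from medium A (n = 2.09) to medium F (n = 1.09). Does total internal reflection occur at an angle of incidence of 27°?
θc = arcsin(n₂/n₁) = 31.44°; 27° < θc, so no — the ray refracts.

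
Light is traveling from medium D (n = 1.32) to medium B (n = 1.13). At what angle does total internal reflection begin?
θc = arcsin(n₂/n₁) = 58.88°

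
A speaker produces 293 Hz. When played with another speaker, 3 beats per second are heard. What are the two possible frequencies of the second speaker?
f₂ = 293 ± 3 Hz → 296 Hz or 290 Hz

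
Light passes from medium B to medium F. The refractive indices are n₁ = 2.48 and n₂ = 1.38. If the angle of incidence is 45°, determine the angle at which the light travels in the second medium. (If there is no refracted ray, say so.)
sin θ₂ = (n₁/n₂)·sin θ₁ = 1.271 > 1, so there is no refracted ray — the light undergoes total internal reflection.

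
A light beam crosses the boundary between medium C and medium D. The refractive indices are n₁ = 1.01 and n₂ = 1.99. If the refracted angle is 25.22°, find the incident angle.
sin θ₁ = (n₂/n₁)·sin θ₂ → θ₁ = 57.09°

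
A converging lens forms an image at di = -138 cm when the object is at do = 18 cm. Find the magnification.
M = −di/do = 7.667 (upright image)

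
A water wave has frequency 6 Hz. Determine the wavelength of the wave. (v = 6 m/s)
λ = v/f = 1 m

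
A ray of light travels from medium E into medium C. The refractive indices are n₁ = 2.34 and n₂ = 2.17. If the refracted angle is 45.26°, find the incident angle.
sin θ₁ = (n₂/n₁)·sin θ₂ → θ₁ = 41.2°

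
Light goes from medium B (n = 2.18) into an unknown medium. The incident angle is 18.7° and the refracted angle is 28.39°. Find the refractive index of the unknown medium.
n₂ = n₁·sin θ₁ / sin θ₂ = 1.47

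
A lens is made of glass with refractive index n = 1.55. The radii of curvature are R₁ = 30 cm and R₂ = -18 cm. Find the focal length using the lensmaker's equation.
1/f = (n − 1)(1/R₁ − 1/R₂) → f = 20.45 cm (converging lens)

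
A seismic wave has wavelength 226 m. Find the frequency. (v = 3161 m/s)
f = v/λ = 13.99 Hz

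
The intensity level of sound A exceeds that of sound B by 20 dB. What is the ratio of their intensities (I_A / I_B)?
I_A/I_B = 10^(Δβ/10) = 100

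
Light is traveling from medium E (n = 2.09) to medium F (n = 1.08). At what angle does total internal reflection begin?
θc = arcsin(n₂/n₁) = 31.11°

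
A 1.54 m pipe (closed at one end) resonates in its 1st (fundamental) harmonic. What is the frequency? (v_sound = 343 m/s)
fₙ = nv/(4L) = 55.68 Hz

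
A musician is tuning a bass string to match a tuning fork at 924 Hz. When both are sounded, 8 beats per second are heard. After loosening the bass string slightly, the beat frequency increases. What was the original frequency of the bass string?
916 Hz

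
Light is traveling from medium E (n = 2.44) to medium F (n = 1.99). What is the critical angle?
θc = arcsin(n₂/n₁) = 54.64°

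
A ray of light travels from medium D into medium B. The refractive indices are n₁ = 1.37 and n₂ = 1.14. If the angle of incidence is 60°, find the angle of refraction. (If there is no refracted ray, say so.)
sin θ₂ = (n₁/n₂)·sin θ₁ = 1.041 > 1, so there is no refracted ray — the light undergoes total internal reflection.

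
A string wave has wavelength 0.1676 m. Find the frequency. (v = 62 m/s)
f = v/λ = 369.9 Hz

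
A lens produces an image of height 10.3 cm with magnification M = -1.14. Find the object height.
ho = |hi|/|M| = 9.035 cm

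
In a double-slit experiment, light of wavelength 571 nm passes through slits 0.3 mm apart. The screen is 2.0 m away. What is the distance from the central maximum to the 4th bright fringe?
y = mλL/d = 15.23 mm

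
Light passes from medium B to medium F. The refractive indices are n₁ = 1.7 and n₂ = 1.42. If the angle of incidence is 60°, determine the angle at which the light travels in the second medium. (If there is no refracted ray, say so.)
sin θ₂ = (n₁/n₂)·sin θ₁ = 1.037 > 1, so there is no refracted ray — the light undergoes total internal reflection.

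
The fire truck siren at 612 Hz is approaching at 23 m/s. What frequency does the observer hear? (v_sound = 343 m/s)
f_obs = f·v/(v − v_s) = 656 Hz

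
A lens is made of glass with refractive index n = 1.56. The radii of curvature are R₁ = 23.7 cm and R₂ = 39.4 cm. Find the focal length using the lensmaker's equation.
1/f = (n − 1)(1/R₁ − 1/R₂) → f = 106.2 cm (converging lens)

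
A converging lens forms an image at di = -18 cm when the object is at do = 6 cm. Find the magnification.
M = −di/do = 3 (upright image)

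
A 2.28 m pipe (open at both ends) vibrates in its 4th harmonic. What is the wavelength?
λₙ = 2L/n = 1.14 m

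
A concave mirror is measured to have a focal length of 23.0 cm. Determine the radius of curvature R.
R = 2|f| = 46 cm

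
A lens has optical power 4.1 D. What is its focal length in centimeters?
f = 1/P = 24.39 cm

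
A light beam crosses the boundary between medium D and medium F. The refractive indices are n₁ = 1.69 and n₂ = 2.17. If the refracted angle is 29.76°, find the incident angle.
sin θ₁ = (n₂/n₁)·sin θ₂ → θ₁ = 39.59°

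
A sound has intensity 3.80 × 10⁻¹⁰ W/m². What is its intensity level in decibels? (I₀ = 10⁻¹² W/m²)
β = 10·log₁₀(I/I₀) = 25.8 dB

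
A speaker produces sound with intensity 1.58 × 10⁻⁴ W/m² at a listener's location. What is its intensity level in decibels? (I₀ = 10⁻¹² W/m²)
β = 10·log₁₀(I/I₀) = 81.99 dB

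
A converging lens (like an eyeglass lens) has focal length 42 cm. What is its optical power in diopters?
P = 1/f = 2.381 D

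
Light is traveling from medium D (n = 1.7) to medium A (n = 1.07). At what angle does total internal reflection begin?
θc = arcsin(n₂/n₁) = 39.01°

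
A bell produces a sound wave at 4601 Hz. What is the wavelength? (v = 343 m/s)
λ = v/f = 0.07455 m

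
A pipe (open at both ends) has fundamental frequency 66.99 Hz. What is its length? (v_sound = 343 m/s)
L = v/(2f₁) = 2.56 m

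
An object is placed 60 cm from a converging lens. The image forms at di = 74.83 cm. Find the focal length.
1/f = 1/do + 1/di → f = 33.3 cm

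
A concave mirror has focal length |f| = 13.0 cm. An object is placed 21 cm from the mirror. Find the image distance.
f = +13.0 cm (concave); 1/di = 1/f − 1/do → di = 34.12 cm (real image, in front of mirror)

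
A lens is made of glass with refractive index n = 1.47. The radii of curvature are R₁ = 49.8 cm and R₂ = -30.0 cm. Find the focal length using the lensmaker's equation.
1/f = (n − 1)(1/R₁ − 1/R₂) → f = 39.83 cm (converging lens)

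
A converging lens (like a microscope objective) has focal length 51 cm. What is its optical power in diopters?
P = 1/f = 1.961 D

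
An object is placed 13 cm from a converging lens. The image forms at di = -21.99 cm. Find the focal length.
1/f = 1/do + 1/di → f = 31.8 cm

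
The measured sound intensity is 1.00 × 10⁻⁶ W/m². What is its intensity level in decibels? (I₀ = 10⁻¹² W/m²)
β = 10·log₁₀(I/I₀) = 60 dB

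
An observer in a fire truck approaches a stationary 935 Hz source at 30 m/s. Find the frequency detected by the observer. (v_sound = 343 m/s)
f_obs = f·(v + v_o)/v = 1017 Hz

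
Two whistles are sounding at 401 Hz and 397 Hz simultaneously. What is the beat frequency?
4 Hz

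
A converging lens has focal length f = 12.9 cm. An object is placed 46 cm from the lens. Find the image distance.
1/di = 1/f − 1/do → di = 17.93 cm (real image)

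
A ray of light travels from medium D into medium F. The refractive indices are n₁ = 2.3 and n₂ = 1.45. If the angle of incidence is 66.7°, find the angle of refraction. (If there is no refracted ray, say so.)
sin θ₂ = (n₁/n₂)·sin θ₁ = 1.457 > 1, so there is no refracted ray — the light undergoes total internal reflection.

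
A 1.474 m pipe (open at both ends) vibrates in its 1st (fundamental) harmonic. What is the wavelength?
λₙ = 2L/n = 2.948 m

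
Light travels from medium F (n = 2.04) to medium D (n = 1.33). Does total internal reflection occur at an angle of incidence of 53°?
θc = arcsin(n₂/n₁) = 40.69°; 53° > θc, so yes — total internal reflection.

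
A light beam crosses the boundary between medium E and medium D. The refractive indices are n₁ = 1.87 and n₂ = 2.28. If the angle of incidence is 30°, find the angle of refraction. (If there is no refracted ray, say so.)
sin θ₂ = (n₁/n₂)·sin θ₁ = 0.4101 → θ₂ = 24.21°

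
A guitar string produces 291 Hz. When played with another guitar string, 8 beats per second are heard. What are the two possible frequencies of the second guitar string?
f₂ = 291 ± 8 Hz → 299 Hz or 283 Hz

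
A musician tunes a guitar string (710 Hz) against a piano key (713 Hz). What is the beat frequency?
3 Hz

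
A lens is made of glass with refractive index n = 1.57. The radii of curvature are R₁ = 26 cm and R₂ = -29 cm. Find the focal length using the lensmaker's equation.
1/f = (n − 1)(1/R₁ − 1/R₂) → f = 24.05 cm (converging lens)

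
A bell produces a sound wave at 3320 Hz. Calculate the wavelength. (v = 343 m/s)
λ = v/f = 0.1033 m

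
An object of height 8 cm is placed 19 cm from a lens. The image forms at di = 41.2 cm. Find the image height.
hi = (-di/do) × ho = -17.35 cm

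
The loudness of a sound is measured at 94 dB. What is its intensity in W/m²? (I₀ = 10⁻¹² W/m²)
I = I₀·10^(β/10) = 2.51 × 10⁻³ W/m²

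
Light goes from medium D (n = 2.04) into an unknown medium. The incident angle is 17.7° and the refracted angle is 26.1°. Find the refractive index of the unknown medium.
n₂ = n₁·sin θ₁ / sin θ₂ = 1.41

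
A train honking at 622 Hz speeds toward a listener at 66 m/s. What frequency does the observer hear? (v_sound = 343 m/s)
f_obs = f·v/(v − v_s) = 770.2 Hz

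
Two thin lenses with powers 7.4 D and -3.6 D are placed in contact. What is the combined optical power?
P_total = P₁ + P₂ = 3.8 D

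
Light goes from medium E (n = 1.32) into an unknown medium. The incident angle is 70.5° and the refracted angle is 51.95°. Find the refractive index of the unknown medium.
n₂ = n₁·sin θ₁ / sin θ₂ = 1.58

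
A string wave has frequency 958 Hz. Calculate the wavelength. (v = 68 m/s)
λ = v/f = 0.07098 m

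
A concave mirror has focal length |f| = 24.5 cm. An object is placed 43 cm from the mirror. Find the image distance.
f = +24.5 cm (concave); 1/di = 1/f − 1/do → di = 56.95 cm (real image, in front of mirror)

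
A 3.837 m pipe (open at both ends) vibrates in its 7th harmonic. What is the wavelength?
λₙ = 2L/n = 1.096 m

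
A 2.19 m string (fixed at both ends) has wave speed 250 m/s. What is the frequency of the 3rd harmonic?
fₙ = nv/(2L) = 171.2 Hz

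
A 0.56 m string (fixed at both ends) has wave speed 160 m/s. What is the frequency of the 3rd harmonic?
fₙ = nv/(2L) = 428.6 Hz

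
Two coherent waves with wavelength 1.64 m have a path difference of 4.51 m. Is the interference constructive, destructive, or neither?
neither (partial) — path difference = 2.75λ, neither a whole number of wavelengths nor an odd multiple of λ/2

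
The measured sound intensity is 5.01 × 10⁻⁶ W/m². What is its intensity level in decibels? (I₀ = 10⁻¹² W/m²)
β = 10·log₁₀(I/I₀) = 67 dB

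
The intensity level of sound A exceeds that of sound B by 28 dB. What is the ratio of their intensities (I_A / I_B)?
I_A/I_B = 10^(Δβ/10) = 631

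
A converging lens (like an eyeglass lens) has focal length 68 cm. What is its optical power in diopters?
P = 1/f = 1.471 D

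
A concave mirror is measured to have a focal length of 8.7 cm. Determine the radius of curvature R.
R = 2|f| = 17.4 cm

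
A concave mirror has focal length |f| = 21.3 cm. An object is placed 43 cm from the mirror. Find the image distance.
f = +21.3 cm (concave); 1/di = 1/f − 1/do → di = 42.21 cm (real image, in front of mirror)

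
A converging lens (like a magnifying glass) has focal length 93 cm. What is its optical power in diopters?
P = 1/f = 1.075 D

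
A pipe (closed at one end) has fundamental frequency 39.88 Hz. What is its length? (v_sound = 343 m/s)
L = v/(4f₁) = 2.15 m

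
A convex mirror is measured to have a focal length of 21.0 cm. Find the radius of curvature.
R = 2|f| = 42 cm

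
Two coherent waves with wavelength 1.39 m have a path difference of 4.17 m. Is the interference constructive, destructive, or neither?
constructive — path difference = 3λ, a whole number of wavelengths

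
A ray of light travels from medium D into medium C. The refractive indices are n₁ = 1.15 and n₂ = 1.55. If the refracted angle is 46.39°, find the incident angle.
sin θ₁ = (n₂/n₁)·sin θ₂ → θ₁ = 77.39°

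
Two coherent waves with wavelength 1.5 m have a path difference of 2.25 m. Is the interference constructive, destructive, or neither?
destructive — path difference = 1.5λ, an odd multiple of λ/2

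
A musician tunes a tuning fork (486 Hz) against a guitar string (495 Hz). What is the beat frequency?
9 Hz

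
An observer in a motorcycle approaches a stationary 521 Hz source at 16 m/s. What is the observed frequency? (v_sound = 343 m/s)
f_obs = f·(v + v_o)/v = 545.3 Hz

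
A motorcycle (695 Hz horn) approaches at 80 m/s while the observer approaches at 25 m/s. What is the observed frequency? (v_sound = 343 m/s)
f_obs = f·(v + v_o)/(v − v_s) = 972.5 Hz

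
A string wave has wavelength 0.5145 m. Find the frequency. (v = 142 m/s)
f = v/λ = 276 Hz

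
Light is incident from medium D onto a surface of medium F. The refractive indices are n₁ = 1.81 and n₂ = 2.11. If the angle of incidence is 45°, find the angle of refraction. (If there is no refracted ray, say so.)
sin θ₂ = (n₁/n₂)·sin θ₁ = 0.6066 → θ₂ = 37.34°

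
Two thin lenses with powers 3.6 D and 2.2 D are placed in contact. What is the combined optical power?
P_total = P₁ + P₂ = 5.8 D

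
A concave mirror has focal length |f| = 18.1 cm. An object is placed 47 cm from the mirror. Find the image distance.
f = +18.1 cm (concave); 1/di = 1/f − 1/do → di = 29.44 cm (real image, in front of mirror)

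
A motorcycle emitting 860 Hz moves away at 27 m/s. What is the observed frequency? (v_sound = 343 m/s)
f_obs = f·v/(v + v_s) = 797.2 Hz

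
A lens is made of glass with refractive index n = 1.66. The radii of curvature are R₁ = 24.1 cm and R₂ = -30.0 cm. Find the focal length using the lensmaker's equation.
1/f = (n − 1)(1/R₁ − 1/R₂) → f = 20.25 cm (converging lens)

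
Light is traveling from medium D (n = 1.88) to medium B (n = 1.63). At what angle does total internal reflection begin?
θc = arcsin(n₂/n₁) = 60.11°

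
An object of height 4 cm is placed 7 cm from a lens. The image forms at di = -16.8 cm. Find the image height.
hi = (-di/do) × ho = 9.6 cm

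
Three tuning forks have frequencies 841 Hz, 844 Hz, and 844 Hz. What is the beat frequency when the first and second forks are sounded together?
3 Hz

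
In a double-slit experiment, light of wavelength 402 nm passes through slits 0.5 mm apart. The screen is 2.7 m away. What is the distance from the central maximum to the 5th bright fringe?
y = mλL/d = 10.85 mm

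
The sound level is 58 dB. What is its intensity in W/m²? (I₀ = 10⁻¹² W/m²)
I = I₀·10^(β/10) = 6.31 × 10⁻⁷ W/m²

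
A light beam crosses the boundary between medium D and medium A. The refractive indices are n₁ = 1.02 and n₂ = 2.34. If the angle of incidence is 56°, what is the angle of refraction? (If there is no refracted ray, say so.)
sin θ₂ = (n₁/n₂)·sin θ₁ = 0.3614 → θ₂ = 21.18°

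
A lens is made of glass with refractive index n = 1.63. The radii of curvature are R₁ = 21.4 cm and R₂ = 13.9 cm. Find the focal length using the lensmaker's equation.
1/f = (n − 1)(1/R₁ − 1/R₂) → f = -62.95 cm (diverging lens)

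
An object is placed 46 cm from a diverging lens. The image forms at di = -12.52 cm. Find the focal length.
1/f = 1/do + 1/di → f = -17.2 cm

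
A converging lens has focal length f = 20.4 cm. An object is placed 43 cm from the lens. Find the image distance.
1/di = 1/f − 1/do → di = 38.81 cm (real image)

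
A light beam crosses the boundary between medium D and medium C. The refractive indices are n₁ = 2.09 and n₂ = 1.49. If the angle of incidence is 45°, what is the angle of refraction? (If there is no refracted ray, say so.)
sin θ₂ = (n₁/n₂)·sin θ₁ = 0.9918 → θ₂ = 82.68°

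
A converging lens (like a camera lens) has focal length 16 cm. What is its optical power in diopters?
P = 1/f = 6.25 D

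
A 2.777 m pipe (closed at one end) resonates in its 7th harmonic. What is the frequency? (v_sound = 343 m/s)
fₙ = nv/(4L) = 216.2 Hz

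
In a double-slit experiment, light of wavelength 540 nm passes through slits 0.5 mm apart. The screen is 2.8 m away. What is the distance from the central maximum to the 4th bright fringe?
y = mλL/d = 12.1 mm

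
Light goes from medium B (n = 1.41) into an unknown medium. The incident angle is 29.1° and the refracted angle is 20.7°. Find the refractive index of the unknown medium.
n₂ = n₁·sin θ₁ / sin θ₂ = 1.94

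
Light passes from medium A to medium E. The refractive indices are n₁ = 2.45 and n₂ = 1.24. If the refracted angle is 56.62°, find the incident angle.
sin θ₁ = (n₂/n₁)·sin θ₂ → θ₁ = 25°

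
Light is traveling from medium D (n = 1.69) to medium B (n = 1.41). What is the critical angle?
θc = arcsin(n₂/n₁) = 56.55°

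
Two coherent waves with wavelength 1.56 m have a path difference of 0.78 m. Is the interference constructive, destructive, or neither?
destructive — path difference = 0.5λ, an odd multiple of λ/2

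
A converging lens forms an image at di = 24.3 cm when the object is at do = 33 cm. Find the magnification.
M = −di/do = -0.7364 (inverted image)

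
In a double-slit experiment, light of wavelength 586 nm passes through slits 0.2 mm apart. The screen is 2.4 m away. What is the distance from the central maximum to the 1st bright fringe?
y = mλL/d = 7.032 mm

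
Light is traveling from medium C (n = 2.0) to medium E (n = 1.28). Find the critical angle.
θc = arcsin(n₂/n₁) = 39.79°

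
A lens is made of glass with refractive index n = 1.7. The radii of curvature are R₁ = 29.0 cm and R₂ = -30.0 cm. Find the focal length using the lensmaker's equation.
1/f = (n − 1)(1/R₁ − 1/R₂) → f = 21.07 cm (converging lens)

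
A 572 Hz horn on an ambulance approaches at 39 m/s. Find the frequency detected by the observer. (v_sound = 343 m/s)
f_obs = f·v/(v − v_s) = 645.4 Hz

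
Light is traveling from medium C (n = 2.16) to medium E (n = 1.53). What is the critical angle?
θc = arcsin(n₂/n₁) = 45.1°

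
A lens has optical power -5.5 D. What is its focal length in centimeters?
f = 1/P = -18.18 cm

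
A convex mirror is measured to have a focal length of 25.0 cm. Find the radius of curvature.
R = 2|f| = 50 cm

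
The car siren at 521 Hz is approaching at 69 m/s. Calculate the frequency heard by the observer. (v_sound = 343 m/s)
f_obs = f·v/(v − v_s) = 652.2 Hz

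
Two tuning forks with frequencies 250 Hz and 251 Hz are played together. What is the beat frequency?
1 Hz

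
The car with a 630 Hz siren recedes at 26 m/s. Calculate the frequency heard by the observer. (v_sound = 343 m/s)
f_obs = f·v/(v + v_s) = 585.6 Hz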